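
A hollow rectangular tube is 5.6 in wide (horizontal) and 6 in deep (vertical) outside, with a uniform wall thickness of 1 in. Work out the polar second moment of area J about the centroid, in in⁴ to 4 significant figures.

Split into non-overlapping primitives; take the origin at the lower-left of the bounding box.
Outer rectangle: 5.6 × 6, A = 33.6 in², y = 3 in, Ī = 100.8 in⁴.
Inner void (subtracted): 3.6 × 4, A = 14.4 in², y = 3 in, Ī = 19.2 in⁴.
By symmetry the centroid is at mid-height, ȳ = 3 in.
All pieces are centred on the centroidal x-axis, so I = ΣĪ (holes subtracted) = 81.6 in⁴.
Repeating about the centroidal y-axis gives I_y = 72.256 in⁴.
Polar second moment: J = I_x + I_y = 153.856 in⁴.

J ≈ 153.9 in⁴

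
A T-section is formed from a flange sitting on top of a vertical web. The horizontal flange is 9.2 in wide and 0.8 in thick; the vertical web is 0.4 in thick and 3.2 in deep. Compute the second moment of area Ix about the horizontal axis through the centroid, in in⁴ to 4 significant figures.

Ix ≈ 5.846 in⁴

Treat the section as a set of non-overlapping primitives; coordinates are from the bounding-box lower-left.
Flange: 9.2 × 0.8, A = 7.36 in², y = 3.6 in, Ī = 0.392533 in⁴.
Web: 0.4 × 3.2, A = 1.28 in², y = 1.6 in, Ī = 1.09227 in⁴.
Centroid: ȳ = ΣA·y / ΣA = 3.3037 in.
Transfer each piece to the horizontal axis through the centroid using Ī + A·d² with d = y − 3.3037:
  flange: d = 0.296296 in → contributes +1.03868 in⁴
  web: d = -1.7037 in → contributes +4.8076 in⁴
Total I = 5.84628 in⁴.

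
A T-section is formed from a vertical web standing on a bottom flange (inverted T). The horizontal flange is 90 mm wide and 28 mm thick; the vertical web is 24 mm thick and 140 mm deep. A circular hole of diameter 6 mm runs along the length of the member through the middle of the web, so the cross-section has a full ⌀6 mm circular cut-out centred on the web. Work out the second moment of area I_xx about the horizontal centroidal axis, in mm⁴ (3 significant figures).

Split into non-overlapping primitives; take the origin at the lower-left of the bounding box.
Flange: 90 × 28, A = 2 520 mm², y = 14 mm, Ī = 164 640 mm⁴.
Web: 24 × 140, A = 3 360 mm², y = 98 mm, Ī = 5 488 000 mm⁴.
Hole (subtracted): ⌀6, A = 28.274 mm², y = 98 mm, Ī = 63.617 mm⁴.
Centroid: ȳ = ΣA·y / ΣA = 61.826 mm.
Transfer each piece to the horizontal centroidal axis using Ī + A·d² with d = y − 61.826:
  flange: d = -47.826 mm → contributes +5 928 716 mm⁴
  web: d = 36.174 mm → contributes +9 884 742 mm⁴
  hole: d = 36.174 mm → contributes −37 062 mm⁴
Total I = 15 776 396 mm⁴.

I_xx ≈ 1.58 × 10⁷ mm⁴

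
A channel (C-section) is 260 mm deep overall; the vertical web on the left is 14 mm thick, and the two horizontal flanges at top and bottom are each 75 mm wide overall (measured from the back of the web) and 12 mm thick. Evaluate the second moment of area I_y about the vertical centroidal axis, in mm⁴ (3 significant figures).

I_y ≈ 1.98 × 10⁶ mm⁴

Decompose the section into non-overlapping parts with the origin at the bottom-left of its bounding rectangle.
Web: 14 × 260, A = 3 640 mm², x = 7 mm, Ī = 59 453 mm⁴.
Top flange (beyond web): 61 × 12, A = 732 mm², x = 44.5 mm, Ī = 226 981 mm⁴.
Bottom flange (beyond web): 61 × 12, A = 732 mm², x = 44.5 mm, Ī = 226 981 mm⁴.
Centroid: x̄ = ΣA·x / ΣA = 17.756 mm.
Transfer each piece to the vertical centroidal axis using Ī + A·d² with d = x − 17.756:
  web: d = -10.756 mm → contributes +480 592 mm⁴
  top flange (beyond web): d = 26.744 mm → contributes +750 527 mm⁴
  bottom flange (beyond web): d = 26.744 mm → contributes +750 527 mm⁴
Total I = 1 981 646 mm⁴.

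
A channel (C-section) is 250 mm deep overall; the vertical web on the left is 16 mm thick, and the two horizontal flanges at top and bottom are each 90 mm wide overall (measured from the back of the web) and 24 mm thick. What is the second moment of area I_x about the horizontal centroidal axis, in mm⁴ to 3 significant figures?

Break the section into simple shapes (no overlaps), measuring from the bottom-left corner of the bounding box.
Web: 16 × 250, A = 4 000 mm², y = 125 mm, Ī = 20 833 333 mm⁴.
Top flange (beyond web): 74 × 24, A = 1 776 mm², y = 238 mm, Ī = 85 248 mm⁴.
Bottom flange (beyond web): 74 × 24, A = 1 776 mm², y = 12 mm, Ī = 85 248 mm⁴.
By symmetry the centroid is at mid-height, ȳ = 125 mm.
Transfer each piece to the horizontal centroidal axis using Ī + A·d² with d = y − 125:
  web: d = 0 mm → contributes +20 833 333 mm⁴
  top flange (beyond web): d = 113 mm → contributes +22 762 992 mm⁴
  bottom flange (beyond web): d = -113 mm → contributes +22 762 992 mm⁴
Total I = 66 359 317 mm⁴.

I_x ≈ 6.64 × 10⁷ mm⁴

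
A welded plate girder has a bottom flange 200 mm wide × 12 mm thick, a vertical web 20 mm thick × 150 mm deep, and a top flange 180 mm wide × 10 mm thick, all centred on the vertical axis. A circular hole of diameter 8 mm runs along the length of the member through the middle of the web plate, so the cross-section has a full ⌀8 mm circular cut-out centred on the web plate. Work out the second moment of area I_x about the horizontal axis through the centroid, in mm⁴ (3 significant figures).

I_x ≈ 3.26 × 10⁷ mm⁴

Break the section into simple shapes (no overlaps), measuring from the bottom-left corner of the bounding box.
Bottom plate: 200 × 12, A = 2 400 mm², y = 6 mm, Ī = 28 800 mm⁴.
Web plate: 20 × 150, A = 3 000 mm², y = 87 mm, Ī = 5 625 000 mm⁴.
Top plate: 180 × 10, A = 1 800 mm², y = 167 mm, Ī = 15 000 mm⁴.
Hole (subtracted): ⌀8, A = 50.265 mm², y = 87 mm, Ī = 201.06 mm⁴.
Centroid: ȳ = ΣA·y / ΣA = 79.951 mm.
Transfer each piece to the horizontal axis through the centroid using Ī + A·d² with d = y − 79.951:
  bottom plate: d = -73.951 mm → contributes +13 153 725 mm⁴
  web plate: d = 7.0492 mm → contributes +5 774 074 mm⁴
  top plate: d = 87.049 mm → contributes +13 654 618 mm⁴
  hole: d = 7.0492 mm → contributes −2698.8 mm⁴
Total I = 32 579 719 mm⁴.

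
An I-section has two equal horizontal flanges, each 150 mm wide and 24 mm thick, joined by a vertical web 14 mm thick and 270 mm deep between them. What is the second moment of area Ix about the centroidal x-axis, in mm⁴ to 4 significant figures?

Split into non-overlapping primitives; take the origin at the lower-left of the bounding box.
Bottom flange: 150 × 24, A = 3 600 mm², y = 12 mm, Ī = 172 800 mm⁴.
Web: 14 × 270, A = 3 780 mm², y = 159 mm, Ī = 22 963 500 mm⁴.
Top flange: 150 × 24, A = 3 600 mm², y = 306 mm, Ī = 172 800 mm⁴.
By symmetry the centroid is at mid-height, ȳ = 159 mm.
Transfer each piece to the centroidal x-axis using Ī + A·d² with d = y − 159:
  bottom flange: d = -147 mm → contributes +77 965 200 mm⁴
  web: d = 0 mm → contributes +22 963 500 mm⁴
  top flange: d = 147 mm → contributes +77 965 200 mm⁴
Total I = 178 893 900 mm⁴.

Ix ≈ 1.789 × 10⁸ mm⁴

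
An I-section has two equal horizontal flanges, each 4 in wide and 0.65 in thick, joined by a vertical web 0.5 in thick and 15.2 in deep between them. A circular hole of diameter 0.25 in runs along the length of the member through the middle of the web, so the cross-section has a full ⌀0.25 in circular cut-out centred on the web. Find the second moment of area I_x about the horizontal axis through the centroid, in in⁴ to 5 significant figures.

I_x ≈ 473.10 in⁴

Treat the section as a set of non-overlapping primitives; coordinates are from the bounding-box lower-left.
Bottom flange: 4 × 0.65, A = 2.6 in², y = 0.325 in, Ī = 0.09154167 in⁴.
Web: 0.5 × 15.2, A = 7.6 in², y = 8.25 in, Ī = 146.3253 in⁴.
Top flange: 4 × 0.65, A = 2.6 in², y = 16.175 in, Ī = 0.09154167 in⁴.
Hole (subtracted): ⌀0.25, A = 0.04908739 in², y = 8.25 in, Ī = 0.0001917476 in⁴.
By symmetry the centroid is at mid-height, ȳ = 8.25 in.
Transfer each piece to the horizontal axis through the centroid using Ī + A·d² with d = y − 8.25:
  bottom flange: d = -7.925 in → contributes +163.3862 in⁴
  web: d = 0 in → contributes +146.3253 in⁴
  top flange: d = 7.925 in → contributes +163.3862 in⁴
  hole: d = 0 in → contributes −0.0001917476 in⁴
Total I = 473.0975 in⁴.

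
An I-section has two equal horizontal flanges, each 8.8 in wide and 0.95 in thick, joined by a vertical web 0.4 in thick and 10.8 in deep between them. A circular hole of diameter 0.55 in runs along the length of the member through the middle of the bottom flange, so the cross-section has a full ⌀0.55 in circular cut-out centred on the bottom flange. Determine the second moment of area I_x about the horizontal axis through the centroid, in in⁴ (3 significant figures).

Treat the section as a set of non-overlapping primitives; coordinates are from the bounding-box lower-left.
Bottom flange: 8.8 × 0.95, A = 8.36 in², y = 0.475 in, Ī = 0.62874 in⁴.
Web: 0.4 × 10.8, A = 4.32 in², y = 6.35 in, Ī = 41.99 in⁴.
Top flange: 8.8 × 0.95, A = 8.36 in², y = 12.225 in, Ī = 0.62874 in⁴.
Hole (subtracted): ⌀0.55, A = 0.23758 in², y = 0.475 in, Ī = 0.0044918 in⁴.
Centroid: ȳ = ΣA·y / ΣA = 6.4171 in.
Transfer each piece to the horizontal axis through the centroid using Ī + A·d² with d = y − 6.4171:
  bottom flange: d = -5.9421 in → contributes +295.81 in⁴
  web: d = -0.067098 in → contributes +42.01 in⁴
  top flange: d = 5.8079 in → contributes +282.63 in⁴
  hole: d = -5.9421 in → contributes −8.3932 in⁴
Total I = 612.05 in⁴.

I_x ≈ 612 in⁴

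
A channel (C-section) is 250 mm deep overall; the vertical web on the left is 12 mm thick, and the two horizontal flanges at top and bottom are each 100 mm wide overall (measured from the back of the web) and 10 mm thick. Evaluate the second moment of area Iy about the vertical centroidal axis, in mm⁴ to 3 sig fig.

Iy ≈ 3.94 × 10⁶ mm⁴

Split into non-overlapping primitives; take the origin at the lower-left of the bounding box.
Web: 12 × 250, A = 3 000 mm², x = 6 mm, Ī = 36 000 mm⁴.
Top flange (beyond web): 88 × 10, A = 880 mm², x = 56 mm, Ī = 567 893 mm⁴.
Bottom flange (beyond web): 88 × 10, A = 880 mm², x = 56 mm, Ī = 567 893 mm⁴.
Centroid: x̄ = ΣA·x / ΣA = 24.487 mm.
Transfer each piece to the vertical centroidal axis using Ī + A·d² with d = x − 24.487:
  web: d = -18.487 mm → contributes +1 061 351 mm⁴
  top flange (beyond web): d = 31.513 mm → contributes +1 441 772 mm⁴
  bottom flange (beyond web): d = 31.513 mm → contributes +1 441 772 mm⁴
Total I = 3 944 896 mm⁴.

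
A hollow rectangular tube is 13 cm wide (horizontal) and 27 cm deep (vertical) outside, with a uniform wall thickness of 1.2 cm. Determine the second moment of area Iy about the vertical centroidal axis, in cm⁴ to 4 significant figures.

Iy ≈ 2502 cm⁴

Split into non-overlapping primitives; take the origin at the lower-left of the bounding box.
Outer rectangle: 13 × 27, A = 351 cm², x = 6.5 cm, Ī = 4943.25 cm⁴.
Inner void (subtracted): 10.6 × 24.6, A = 260.76 cm², x = 6.5 cm, Ī = 2441.58 cm⁴.
By symmetry the centroid is at mid-width, x̄ = 6.5 cm.
All pieces are centred on the vertical centroidal axis, so I = ΣĪ (holes subtracted) = 2501.67 cm⁴.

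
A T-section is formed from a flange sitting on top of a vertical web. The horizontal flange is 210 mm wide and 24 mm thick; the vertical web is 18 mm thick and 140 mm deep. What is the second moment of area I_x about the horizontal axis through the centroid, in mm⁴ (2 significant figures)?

I_x ≈ 1.6 × 10⁷ mm⁴

Decompose the section into non-overlapping parts with the origin at the bottom-left of its bounding rectangle.
Flange: 210 × 24, A = 5 040 mm², y = 152 mm, Ī = 241 920 mm⁴.
Web: 18 × 140, A = 2 520 mm², y = 70 mm, Ī = 4 116 000 mm⁴.
Centroid: ȳ = ΣA·y / ΣA = 124.7 mm.
Transfer each piece to the horizontal axis through the centroid using Ī + A·d² with d = y − 124.7:
  flange: d = 27.33 mm → contributes +4 007 360 mm⁴
  web: d = -54.67 mm → contributes +11 646 880 mm⁴
Total I = 15 654 240 mm⁴.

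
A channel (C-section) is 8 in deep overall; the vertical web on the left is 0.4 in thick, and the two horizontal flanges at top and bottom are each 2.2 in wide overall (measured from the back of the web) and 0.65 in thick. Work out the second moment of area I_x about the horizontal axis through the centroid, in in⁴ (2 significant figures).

Break the section into simple shapes (no overlaps), measuring from the bottom-left corner of the bounding box.
Web: 0.4 × 8, A = 3.2 in², y = 4 in, Ī = 17.07 in⁴.
Top flange (beyond web): 1.8 × 0.65, A = 1.17 in², y = 7.675 in, Ī = 0.04119 in⁴.
Bottom flange (beyond web): 1.8 × 0.65, A = 1.17 in², y = 0.325 in, Ī = 0.04119 in⁴.
By symmetry the centroid is at mid-height, ȳ = 4 in.
Transfer each piece to the horizontal axis through the centroid using Ī + A·d² with d = y − 4:
  web: d = 0 in → contributes +17.07 in⁴
  top flange (beyond web): d = 3.675 in → contributes +15.84 in⁴
  bottom flange (beyond web): d = -3.675 in → contributes +15.84 in⁴
Total I = 48.75 in⁴.

I_x ≈ 49 in⁴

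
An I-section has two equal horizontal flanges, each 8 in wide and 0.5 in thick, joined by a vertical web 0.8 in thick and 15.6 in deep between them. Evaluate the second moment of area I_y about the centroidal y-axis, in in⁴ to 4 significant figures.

I_y ≈ 43.33 in⁴

Split into non-overlapping primitives; take the origin at the lower-left of the bounding box.
Bottom flange: 8 × 0.5, A = 4 in², x = 4 in, Ī = 21.3333 in⁴.
Web: 0.8 × 15.6, A = 12.48 in², x = 4 in, Ī = 0.6656 in⁴.
Top flange: 8 × 0.5, A = 4 in², x = 4 in, Ī = 21.3333 in⁴.
By symmetry the centroid is at mid-width, x̄ = 4 in.
All pieces are centred on the centroidal y-axis, so I = ΣĪ = 43.3323 in⁴.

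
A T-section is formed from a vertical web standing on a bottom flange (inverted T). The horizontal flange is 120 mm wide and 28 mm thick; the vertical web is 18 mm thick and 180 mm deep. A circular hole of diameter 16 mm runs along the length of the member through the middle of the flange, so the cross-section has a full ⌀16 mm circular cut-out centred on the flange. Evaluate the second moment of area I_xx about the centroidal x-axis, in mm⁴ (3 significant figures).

Treat the section as a set of non-overlapping primitives; coordinates are from the bounding-box lower-left.
Flange: 120 × 28, A = 3 360 mm², y = 14 mm, Ī = 219 520 mm⁴.
Web: 18 × 180, A = 3 240 mm², y = 118 mm, Ī = 8 748 000 mm⁴.
Hole (subtracted): ⌀16, A = 201.06 mm², y = 14 mm, Ī = 3 217 mm⁴.
Centroid: ȳ = ΣA·y / ΣA = 66.659 mm.
Transfer each piece to the centroidal x-axis using Ī + A·d² with d = y − 66.659:
  flange: d = -52.659 mm → contributes +9 536 607 mm⁴
  web: d = 51.341 mm → contributes +17 288 398 mm⁴
  hole: d = -52.659 mm → contributes −560 750 mm⁴
Total I = 26 264 255 mm⁴.

I_xx ≈ 2.63 × 10⁷ mm⁴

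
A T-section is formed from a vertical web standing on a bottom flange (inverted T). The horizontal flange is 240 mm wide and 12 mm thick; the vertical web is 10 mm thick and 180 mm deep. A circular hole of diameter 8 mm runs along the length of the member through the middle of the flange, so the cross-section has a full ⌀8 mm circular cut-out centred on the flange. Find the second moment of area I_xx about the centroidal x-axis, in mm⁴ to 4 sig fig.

Split into non-overlapping primitives; take the origin at the lower-left of the bounding box.
Flange: 240 × 12, A = 2 880 mm², y = 6 mm, Ī = 34 560 mm⁴.
Web: 10 × 180, A = 1 800 mm², y = 102 mm, Ī = 4 860 000 mm⁴.
Hole (subtracted): ⌀8, A = 50.2655 mm², y = 6 mm, Ī = 201.062 mm⁴.
Centroid: ȳ = ΣA·y / ΣA = 43.324 mm.
Transfer each piece to the centroidal x-axis using Ī + A·d² with d = y − 43.324:
  flange: d = -37.324 mm → contributes +4 046 623 mm⁴
  web: d = 58.676 mm → contributes +11 057 181 mm⁴
  hole: d = -37.324 mm → contributes −70224.8 mm⁴
Total I = 15 033 580 mm⁴.

I_xx ≈ 1.503 × 10⁷ mm⁴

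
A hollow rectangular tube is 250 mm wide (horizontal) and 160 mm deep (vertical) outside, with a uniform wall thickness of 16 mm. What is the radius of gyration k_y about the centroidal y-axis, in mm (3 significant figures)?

Split into non-overlapping primitives; take the origin at the lower-left of the bounding box.
Outer rectangle: 250 × 160, A = 40 000 mm², x = 125 mm, Ī = 208 333 333 mm⁴.
Inner void (subtracted): 218 × 128, A = 27 904 mm², x = 125 mm, Ī = 110 509 141 mm⁴.
By symmetry the centroid is at mid-width, x̄ = 125 mm.
All pieces are centred on the centroidal y-axis, so I = ΣĪ (holes subtracted) = 97 824 192 mm⁴.
Radius of gyration: k = √(I/A) = √(97 824 192 / 12 096) = 89.93 mm.

k_y ≈ 89.9 mm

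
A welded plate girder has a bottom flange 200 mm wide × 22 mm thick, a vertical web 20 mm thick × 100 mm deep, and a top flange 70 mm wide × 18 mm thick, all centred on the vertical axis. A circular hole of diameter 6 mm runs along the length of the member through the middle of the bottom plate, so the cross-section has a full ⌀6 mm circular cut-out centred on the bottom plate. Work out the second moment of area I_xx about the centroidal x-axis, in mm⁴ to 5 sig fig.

Decompose the section into non-overlapping parts with the origin at the bottom-left of its bounding rectangle.
Bottom plate: 200 × 22, A = 4 400 mm², y = 11 mm, Ī = 177466.7 mm⁴.
Web plate: 20 × 100, A = 2 000 mm², y = 72 mm, Ī = 1 666 667 mm⁴.
Top plate: 70 × 18, A = 1 260 mm², y = 131 mm, Ī = 34 020 mm⁴.
Hole (subtracted): ⌀6, A = 28.27433 mm², y = 11 mm, Ī = 63.61725 mm⁴.
Centroid: ȳ = ΣA·y / ΣA = 46.79793 mm.
Transfer each piece to the centroidal x-axis using Ī + A·d² with d = y − 46.79793:
  bottom plate: d = -35.79793 mm → contributes +5 816 031 mm⁴
  web plate: d = 25.20207 mm → contributes +2 936 955 mm⁴
  top plate: d = 84.20207 mm → contributes +8 967 405 mm⁴
  hole: d = -35.79793 mm → contributes −36296.95 mm⁴
Total I = 17 684 095 mm⁴.

I_xx ≈ 1.7684 × 10⁷ mm⁴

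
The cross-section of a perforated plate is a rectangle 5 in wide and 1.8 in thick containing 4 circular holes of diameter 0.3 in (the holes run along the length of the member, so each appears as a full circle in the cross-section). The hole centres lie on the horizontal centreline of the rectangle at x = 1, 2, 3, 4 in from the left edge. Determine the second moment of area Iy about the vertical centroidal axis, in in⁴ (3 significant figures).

Decompose the section into non-overlapping parts with the origin at the bottom-left of its bounding rectangle.
Plate: 5 × 1.8, A = 9 in², x = 2.5 in, Ī = 18.75 in⁴.
Hole 1 (subtracted): ⌀0.3, A = 0.070686 in², x = 1 in, Ī = 0.00039761 in⁴.
Hole 2 (subtracted): ⌀0.3, A = 0.070686 in², x = 2 in, Ī = 0.00039761 in⁴.
Hole 3 (subtracted): ⌀0.3, A = 0.070686 in², x = 3 in, Ī = 0.00039761 in⁴.
Hole 4 (subtracted): ⌀0.3, A = 0.070686 in², x = 4 in, Ī = 0.00039761 in⁴.
By symmetry the centroid is at mid-width, x̄ = 2.5 in.
Transfer each piece to the vertical centroidal axis using Ī + A·d² with d = x − 2.5:
  plate: d = 0 in → contributes +18.75 in⁴
  hole 1: d = -1.5 in → contributes −0.15944 in⁴
  hole 2: d = -0.5 in → contributes −0.018069 in⁴
  hole 3: d = 0.5 in → contributes −0.018069 in⁴
  hole 4: d = 1.5 in → contributes −0.15944 in⁴
Total I = 18.395 in⁴.

Iy ≈ 18.4 in⁴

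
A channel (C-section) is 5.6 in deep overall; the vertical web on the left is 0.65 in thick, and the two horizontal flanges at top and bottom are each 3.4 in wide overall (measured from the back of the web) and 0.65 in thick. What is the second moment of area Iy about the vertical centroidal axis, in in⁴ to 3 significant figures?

Iy ≈ 7.59 in⁴

Break the section into simple shapes (no overlaps), measuring from the bottom-left corner of the bounding box.
Web: 0.65 × 5.6, A = 3.64 in², x = 0.325 in, Ī = 0.12816 in⁴.
Top flange (beyond web): 2.75 × 0.65, A = 1.7875 in², x = 2.025 in, Ī = 1.1265 in⁴.
Bottom flange (beyond web): 2.75 × 0.65, A = 1.7875 in², x = 2.025 in, Ī = 1.1265 in⁴.
Centroid: x̄ = ΣA·x / ΣA = 1.1673 in.
Transfer each piece to the vertical centroidal axis using Ī + A·d² with d = x − 1.1673:
  web: d = -0.84234 in → contributes +2.7109 in⁴
  top flange (beyond web): d = 0.85766 in → contributes +2.4413 in⁴
  bottom flange (beyond web): d = 0.85766 in → contributes +2.4413 in⁴
Total I = 7.5936 in⁴.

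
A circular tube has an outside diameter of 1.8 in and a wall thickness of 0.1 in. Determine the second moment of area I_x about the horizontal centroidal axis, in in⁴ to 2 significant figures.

I_x ≈ 0.19 in⁴

Break the section into simple shapes (no overlaps), measuring from the bottom-left corner of the bounding box.
Outer circle: ⌀1.8, A = 2.545 in², y = 0.9 in, Ī = 0.5153 in⁴.
Bore (subtracted): ⌀1.6, A = 2.011 in², y = 0.9 in, Ī = 0.3217 in⁴.
By symmetry the centroid is at mid-height, ȳ = 0.9 in.
All pieces are centred on the horizontal centroidal axis, so I = ΣĪ (holes subtracted) = 0.1936 in⁴.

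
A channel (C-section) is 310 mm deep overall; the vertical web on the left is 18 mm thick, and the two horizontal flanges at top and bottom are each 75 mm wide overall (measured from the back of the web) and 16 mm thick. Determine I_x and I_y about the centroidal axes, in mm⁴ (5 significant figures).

Break the section into simple shapes (no overlaps), measuring from the bottom-left corner of the bounding box.
Web: 18 × 310, A = 5 580 mm², y = 155 mm, Ī = 44 686 500 mm⁴.
Top flange (beyond web): 57 × 16, A = 912 mm², y = 302 mm, Ī = 19 456 mm⁴.
Bottom flange (beyond web): 57 × 16, A = 912 mm², y = 8 mm, Ī = 19 456 mm⁴.
By symmetry the centroid is at mid-height, ȳ = 155 mm.
Transfer each piece to the centroidal x-axis using Ī + A·d² with d = y − 155:
  web: d = 0 mm → contributes +44 686 500 mm⁴
  top flange (beyond web): d = 147 mm → contributes +19 726 864 mm⁴
  bottom flange (beyond web): d = -147 mm → contributes +19 726 864 mm⁴
Total I = 84 140 228 mm⁴.
For the y-axis: x̄ = 18.23825 mm.
Repeating about the centroidal y-axis gives I_y = 2 577 612 mm⁴.

I_x ≈ 8.4140 × 10⁷ mm⁴, I_y ≈ 2.5776 × 10⁶ mm⁴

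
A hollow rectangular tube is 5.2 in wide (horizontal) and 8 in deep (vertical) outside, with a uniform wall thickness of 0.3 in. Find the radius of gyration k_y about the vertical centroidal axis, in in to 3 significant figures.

k_y ≈ 2.11 in

Break the section into simple shapes (no overlaps), measuring from the bottom-left corner of the bounding box.
Outer rectangle: 5.2 × 8, A = 41.6 in², x = 2.6 in, Ī = 93.739 in⁴.
Inner void (subtracted): 4.6 × 7.4, A = 34.04 in², x = 2.6 in, Ī = 60.024 in⁴.
By symmetry the centroid is at mid-width, x̄ = 2.6 in.
All pieces are centred on the vertical centroidal axis, so I = ΣĪ (holes subtracted) = 33.715 in⁴.
Radius of gyration: k = √(I/A) = √(33.715 / 7.56) = 2.1118 in.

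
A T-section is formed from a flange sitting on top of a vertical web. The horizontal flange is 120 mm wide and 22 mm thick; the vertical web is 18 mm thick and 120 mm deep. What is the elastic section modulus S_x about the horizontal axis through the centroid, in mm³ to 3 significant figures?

S_x ≈ 8.77 × 10⁴ mm³

Decompose the section into non-overlapping parts with the origin at the bottom-left of its bounding rectangle.
Flange: 120 × 22, A = 2 640 mm², y = 131 mm, Ī = 106 480 mm⁴.
Web: 18 × 120, A = 2 160 mm², y = 60 mm, Ī = 2 592 000 mm⁴.
Centroid: ȳ = ΣA·y / ΣA = 99.05 mm.
Transfer each piece to the horizontal axis through the centroid using Ī + A·d² with d = y − 99.05:
  flange: d = 31.95 mm → contributes +2 801 399 mm⁴
  web: d = -39.05 mm → contributes +5 885 789 mm⁴
Total I = 8 687 188 mm⁴.
Extreme fibre distance c = 99.05 mm; S = I/c = 87 705 mm³.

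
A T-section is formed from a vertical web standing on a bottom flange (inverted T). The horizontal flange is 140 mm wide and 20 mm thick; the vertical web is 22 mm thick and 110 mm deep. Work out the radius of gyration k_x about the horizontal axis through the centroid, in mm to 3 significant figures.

k_x ≈ 39.2 mm

Decompose the section into non-overlapping parts with the origin at the bottom-left of its bounding rectangle.
Flange: 140 × 20, A = 2 800 mm², y = 10 mm, Ī = 93 333 mm⁴.
Web: 22 × 110, A = 2 420 mm², y = 75 mm, Ī = 2 440 167 mm⁴.
Centroid: ȳ = ΣA·y / ΣA = 40.134 mm.
Transfer each piece to the horizontal axis through the centroid using Ī + A·d² with d = y − 40.134:
  flange: d = -30.134 mm → contributes +2 635 912 mm⁴
  web: d = 34.866 mm → contributes +5 381 994 mm⁴
Total I = 8 017 906 mm⁴.
Radius of gyration: k = √(I/A) = √(8 017 906 / 5 220) = 39.192 mm.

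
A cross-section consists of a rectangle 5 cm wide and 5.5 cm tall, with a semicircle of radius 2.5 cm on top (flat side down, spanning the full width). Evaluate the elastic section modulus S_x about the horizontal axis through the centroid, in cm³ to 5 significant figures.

Treat the section as a set of non-overlapping primitives; coordinates are from the bounding-box lower-left.
Rectangular body: 5 × 5.5, A = 27.5 cm², y = 2.75 cm, Ī = 69.32292 cm⁴.
Semicircular cap: semicircle r = 2.5, A = 9.817477 cm², y = 6.561033 cm, Ī = 4.287381 cm⁴.
Centroid: ȳ = ΣA·y / ΣA = 3.752606 cm.
Transfer each piece to the horizontal axis through the centroid using Ī + A·d² with d = y − 3.752606:
  rectangular body: d = -1.002606 cm → contributes +96.96644 cm⁴
  semicircular cap: d = 2.808427 cm → contributes +81.72039 cm⁴
Total I = 178.6868 cm⁴.
Extreme fibre distance c = 4.247394 cm; S = I/c = 42.06976 cm³.

S_x ≈ 42.070 cm³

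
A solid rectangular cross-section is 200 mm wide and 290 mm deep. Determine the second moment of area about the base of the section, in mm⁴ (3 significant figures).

The section: 200 × 290, A = 58 000 mm², y = 145 mm, Ī = 406 483 333 mm⁴.
Transfer it to the base of the section using Ī + A·d² with d = y − 0:
  the section: d = 145 mm → contributes +1 625 933 333 mm⁴
Total I = 1 625 933 333 mm⁴.

I_base ≈ 1.63 × 10⁹ mm⁴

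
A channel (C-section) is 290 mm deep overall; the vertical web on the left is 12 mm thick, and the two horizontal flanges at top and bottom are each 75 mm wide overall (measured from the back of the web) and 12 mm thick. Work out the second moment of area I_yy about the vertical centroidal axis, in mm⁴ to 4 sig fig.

I_yy ≈ 2.024 × 10⁶ mm⁴

Split into non-overlapping primitives; take the origin at the lower-left of the bounding box.
Web: 12 × 290, A = 3 480 mm², x = 6 mm, Ī = 41 760 mm⁴.
Top flange (beyond web): 63 × 12, A = 756 mm², x = 43.5 mm, Ī = 250 047 mm⁴.
Bottom flange (beyond web): 63 × 12, A = 756 mm², x = 43.5 mm, Ī = 250 047 mm⁴.
Centroid: x̄ = ΣA·x / ΣA = 17.3582 mm.
Transfer each piece to the vertical centroidal axis using Ī + A·d² with d = x − 17.3582:
  web: d = -11.3582 mm → contributes +490 708 mm⁴
  top flange (beyond web): d = 26.1418 mm → contributes +766 694 mm⁴
  bottom flange (beyond web): d = 26.1418 mm → contributes +766 694 mm⁴
Total I = 2 024 096 mm⁴.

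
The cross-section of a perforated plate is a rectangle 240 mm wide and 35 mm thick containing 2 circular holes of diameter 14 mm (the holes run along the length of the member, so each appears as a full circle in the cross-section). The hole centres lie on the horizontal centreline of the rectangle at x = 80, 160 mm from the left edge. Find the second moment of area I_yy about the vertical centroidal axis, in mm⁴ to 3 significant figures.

I_yy ≈ 3.98 × 10⁷ mm⁴

Break the section into simple shapes (no overlaps), measuring from the bottom-left corner of the bounding box.
Plate: 240 × 35, A = 8 400 mm², x = 120 mm, Ī = 40 320 000 mm⁴.
Hole 1 (subtracted): ⌀14, A = 153.94 mm², x = 80 mm, Ī = 1885.7 mm⁴.
Hole 2 (subtracted): ⌀14, A = 153.94 mm², x = 160 mm, Ī = 1885.7 mm⁴.
By symmetry the centroid is at mid-width, x̄ = 120 mm.
Transfer each piece to the vertical centroidal axis using Ī + A·d² with d = x − 120:
  plate: d = 0 mm → contributes +40 320 000 mm⁴
  hole 1: d = -40 mm → contributes −248 187 mm⁴
  hole 2: d = 40 mm → contributes −248 187 mm⁴
Total I = 39 823 627 mm⁴.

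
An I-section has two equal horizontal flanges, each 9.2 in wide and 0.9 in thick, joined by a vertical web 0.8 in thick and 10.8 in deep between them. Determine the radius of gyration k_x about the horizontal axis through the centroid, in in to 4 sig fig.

k_x ≈ 5.086 in

Split into non-overlapping primitives; take the origin at the lower-left of the bounding box.
Bottom flange: 9.2 × 0.9, A = 8.28 in², y = 0.45 in, Ī = 0.5589 in⁴.
Web: 0.8 × 10.8, A = 8.64 in², y = 6.3 in, Ī = 83.9808 in⁴.
Top flange: 9.2 × 0.9, A = 8.28 in², y = 12.15 in, Ī = 0.5589 in⁴.
By symmetry the centroid is at mid-height, ȳ = 6.3 in.
Transfer each piece to the horizontal axis through the centroid using Ī + A·d² with d = y − 6.3:
  bottom flange: d = -5.85 in → contributes +283.921 in⁴
  web: d = 0 in → contributes +83.9808 in⁴
  top flange: d = 5.85 in → contributes +283.921 in⁴
Total I = 651.823 in⁴.
Radius of gyration: k = √(I/A) = √(651.823 / 25.2) = 5.08586 in.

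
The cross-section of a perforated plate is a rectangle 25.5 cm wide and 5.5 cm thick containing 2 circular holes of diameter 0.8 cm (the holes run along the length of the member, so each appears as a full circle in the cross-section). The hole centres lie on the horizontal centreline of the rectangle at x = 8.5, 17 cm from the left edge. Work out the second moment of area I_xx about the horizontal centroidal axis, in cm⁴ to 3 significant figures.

Split into non-overlapping primitives; take the origin at the lower-left of the bounding box.
Plate: 25.5 × 5.5, A = 140.25 cm², y = 2.75 cm, Ī = 353.55 cm⁴.
Hole 1 (subtracted): ⌀0.8, A = 0.50265 cm², y = 2.75 cm, Ī = 0.020106 cm⁴.
Hole 2 (subtracted): ⌀0.8, A = 0.50265 cm², y = 2.75 cm, Ī = 0.020106 cm⁴.
By symmetry the centroid is at mid-height, ȳ = 2.75 cm.
All pieces are centred on the horizontal centroidal axis, so I = ΣĪ (holes subtracted) = 353.51 cm⁴.

I_xx ≈ 354 cm⁴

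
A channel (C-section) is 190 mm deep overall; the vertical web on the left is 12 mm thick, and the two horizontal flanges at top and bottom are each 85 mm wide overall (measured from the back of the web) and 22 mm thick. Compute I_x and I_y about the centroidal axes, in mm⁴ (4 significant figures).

I_x ≈ 2.965 × 10⁷ mm⁴, I_y ≈ 3.862 × 10⁶ mm⁴

Treat the section as a set of non-overlapping primitives; coordinates are from the bounding-box lower-left.
Web: 12 × 190, A = 2 280 mm², y = 95 mm, Ī = 6 859 000 mm⁴.
Top flange (beyond web): 73 × 22, A = 1 606 mm², y = 179 mm, Ī = 64775.3 mm⁴.
Bottom flange (beyond web): 73 × 22, A = 1 606 mm², y = 11 mm, Ī = 64775.3 mm⁴.
By symmetry the centroid is at mid-height, ȳ = 95 mm.
Transfer each piece to the centroidal x-axis using Ī + A·d² with d = y − 95:
  web: d = 0 mm → contributes +6 859 000 mm⁴
  top flange (beyond web): d = 84 mm → contributes +11 396 711 mm⁴
  bottom flange (beyond web): d = -84 mm → contributes +11 396 711 mm⁴
Total I = 29 652 423 mm⁴.
For the y-axis: x̄ = 30.8562 mm.
Repeating about the centroidal y-axis gives I_y = 3 862 317 mm⁴.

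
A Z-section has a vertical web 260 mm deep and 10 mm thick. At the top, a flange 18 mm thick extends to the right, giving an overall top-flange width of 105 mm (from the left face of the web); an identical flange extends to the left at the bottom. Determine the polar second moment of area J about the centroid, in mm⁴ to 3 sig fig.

Break the section into simple shapes (no overlaps), measuring from the bottom-left corner of the bounding box.
Web: 10 × 260, A = 2 600 mm², y = 130 mm, Ī = 14 646 667 mm⁴.
Top flange (beyond web): 95 × 18, A = 1 710 mm², y = 251 mm, Ī = 46 170 mm⁴.
Bottom flange (beyond web): 95 × 18, A = 1 710 mm², y = 9 mm, Ī = 46 170 mm⁴.
Centroid: ȳ = ΣA·y / ΣA = 130 mm.
Transfer each piece to the centroidal x-axis using Ī + A·d² with d = y − 130:
  web: d = 0 mm → contributes +14 646 667 mm⁴
  top flange (beyond web): d = 121 mm → contributes +25 082 280 mm⁴
  bottom flange (beyond web): d = -121 mm → contributes +25 082 280 mm⁴
Total I = 64 811 227 mm⁴.
For the y-axis: x̄ = 100 mm.
Repeating about the centroidal y-axis gives I_y = 12 020 167 mm⁴.
Polar second moment: J = I_x + I_y = 76 831 393 mm⁴.

J ≈ 7.68 × 10⁷ mm⁴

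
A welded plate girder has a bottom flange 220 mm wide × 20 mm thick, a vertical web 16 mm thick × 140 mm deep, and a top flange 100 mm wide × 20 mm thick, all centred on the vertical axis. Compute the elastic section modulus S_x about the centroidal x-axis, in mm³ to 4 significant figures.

S_x ≈ 3.615 × 10⁵ mm³

Break the section into simple shapes (no overlaps), measuring from the bottom-left corner of the bounding box.
Bottom plate: 220 × 20, A = 4 400 mm², y = 10 mm, Ī = 146 667 mm⁴.
Web plate: 16 × 140, A = 2 240 mm², y = 90 mm, Ī = 3 658 667 mm⁴.
Top plate: 100 × 20, A = 2 000 mm², y = 170 mm, Ī = 66666.7 mm⁴.
Centroid: ȳ = ΣA·y / ΣA = 67.7778 mm.
Transfer each piece to the centroidal x-axis using Ī + A·d² with d = y − 67.7778:
  bottom plate: d = -57.7778 mm → contributes +14 835 062 mm⁴
  web plate: d = 22.2222 mm → contributes +4 764 840 mm⁴
  top plate: d = 102.222 mm → contributes +20 965 432 mm⁴
Total I = 40 565 333 mm⁴.
Extreme fibre distance c = 112.222 mm; S = I/c = 361 473 mm³.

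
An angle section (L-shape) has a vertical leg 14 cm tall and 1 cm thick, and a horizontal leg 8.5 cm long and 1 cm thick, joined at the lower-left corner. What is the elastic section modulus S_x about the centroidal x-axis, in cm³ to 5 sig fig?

Treat the section as a set of non-overlapping primitives; coordinates are from the bounding-box lower-left.
Vertical leg: 1 × 14, A = 14 cm², y = 7 cm, Ī = 228.6667 cm⁴.
Horizontal leg (remainder): 7.5 × 1, A = 7.5 cm², y = 0.5 cm, Ī = 0.625 cm⁴.
Centroid: ȳ = ΣA·y / ΣA = 4.732558 cm.
Transfer each piece to the centroidal x-axis using Ī + A·d² with d = y − 4.732558:
  vertical leg: d = 2.267442 cm → contributes +300.6448 cm⁴
  horizontal leg (remainder): d = -4.232558 cm → contributes +134.9841 cm⁴
Total I = 435.6289 cm⁴.
Extreme fibre distance c = 9.267442 cm; S = I/c = 47.00638 cm³.

S_x ≈ 47.006 cm³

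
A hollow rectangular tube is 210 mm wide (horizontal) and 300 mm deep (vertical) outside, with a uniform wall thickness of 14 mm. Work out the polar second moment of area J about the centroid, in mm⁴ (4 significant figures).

Decompose the section into non-overlapping parts with the origin at the bottom-left of its bounding rectangle.
Outer rectangle: 210 × 300, A = 63 000 mm², y = 150 mm, Ī = 472 500 000 mm⁴.
Inner void (subtracted): 182 × 272, A = 49 504 mm², y = 150 mm, Ī = 305 208 661 mm⁴.
By symmetry the centroid is at mid-height, ȳ = 150 mm.
All pieces are centred on the centroidal x-axis, so I = ΣĪ (holes subtracted) = 167 291 339 mm⁴.
Repeating about the centroidal y-axis gives I_y = 94 877 459 mm⁴.
Polar second moment: J = I_x + I_y = 262 168 797 mm⁴.

J ≈ 2.622 × 10⁸ mm⁴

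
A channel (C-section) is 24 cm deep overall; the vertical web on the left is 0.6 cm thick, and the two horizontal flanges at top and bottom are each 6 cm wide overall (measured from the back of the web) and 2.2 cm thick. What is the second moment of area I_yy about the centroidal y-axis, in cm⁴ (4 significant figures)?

Decompose the section into non-overlapping parts with the origin at the bottom-left of its bounding rectangle.
Web: 0.6 × 24, A = 14.4 cm², x = 0.3 cm, Ī = 0.432 cm⁴.
Top flange (beyond web): 5.4 × 2.2, A = 11.88 cm², x = 3.3 cm, Ī = 28.8684 cm⁴.
Bottom flange (beyond web): 5.4 × 2.2, A = 11.88 cm², x = 3.3 cm, Ī = 28.8684 cm⁴.
Centroid: x̄ = ΣA·x / ΣA = 2.16792 cm.
Transfer each piece to the centroidal y-axis using Ī + A·d² with d = x − 2.16792:
  web: d = -1.86792 cm → contributes +50.6756 cm⁴
  top flange (beyond web): d = 1.13208 cm → contributes +44.0937 cm⁴
  bottom flange (beyond web): d = 1.13208 cm → contributes +44.0937 cm⁴
Total I = 138.863 cm⁴.

I_yy ≈ 138.9 cm⁴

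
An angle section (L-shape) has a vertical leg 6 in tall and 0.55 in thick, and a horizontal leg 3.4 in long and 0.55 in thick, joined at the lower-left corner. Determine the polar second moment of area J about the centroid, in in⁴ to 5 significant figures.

Break the section into simple shapes (no overlaps), measuring from the bottom-left corner of the bounding box.
Vertical leg: 0.55 × 6, A = 3.3 in², y = 3 in, Ī = 9.9 in⁴.
Horizontal leg (remainder): 2.85 × 0.55, A = 1.5675 in², y = 0.275 in, Ī = 0.03951406 in⁴.
Centroid: ȳ = ΣA·y / ΣA = 2.122458 in.
Transfer each piece to the centroidal x-axis using Ī + A·d² with d = y − 2.122458:
  vertical leg: d = 0.8775424 in → contributes +12.44127 in⁴
  horizontal leg (remainder): d = -1.847458 in → contributes +5.389548 in⁴
Total I = 17.83081 in⁴.
For the y-axis: x̄ = 0.8224576 in.
Repeating about the centroidal y-axis gives I_y = 4.215426 in⁴.
Polar second moment: J = I_x + I_y = 22.04624 in⁴.

J ≈ 22.046 in⁴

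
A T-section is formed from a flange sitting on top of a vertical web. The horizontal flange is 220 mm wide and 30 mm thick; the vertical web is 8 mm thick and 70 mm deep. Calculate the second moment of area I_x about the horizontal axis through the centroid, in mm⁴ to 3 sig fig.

Decompose the section into non-overlapping parts with the origin at the bottom-left of its bounding rectangle.
Flange: 220 × 30, A = 6 600 mm², y = 85 mm, Ī = 495 000 mm⁴.
Web: 8 × 70, A = 560 mm², y = 35 mm, Ī = 228 667 mm⁴.
Centroid: ȳ = ΣA·y / ΣA = 81.089 mm.
Transfer each piece to the horizontal axis through the centroid using Ī + A·d² with d = y − 81.089:
  flange: d = 3.9106 mm → contributes +595 933 mm⁴
  web: d = -46.089 mm → contributes +1 418 236 mm⁴
Total I = 2 014 169 mm⁴.

I_x ≈ 2.01 × 10⁶ mm⁴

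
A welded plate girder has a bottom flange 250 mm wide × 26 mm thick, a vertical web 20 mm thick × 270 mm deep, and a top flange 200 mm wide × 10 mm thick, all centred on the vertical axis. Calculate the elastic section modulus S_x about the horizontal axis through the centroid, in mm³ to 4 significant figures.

Treat the section as a set of non-overlapping primitives; coordinates are from the bounding-box lower-left.
Bottom plate: 250 × 26, A = 6 500 mm², y = 13 mm, Ī = 366 167 mm⁴.
Web plate: 20 × 270, A = 5 400 mm², y = 161 mm, Ī = 32 805 000 mm⁴.
Top plate: 200 × 10, A = 2 000 mm², y = 301 mm, Ī = 16666.7 mm⁴.
Centroid: ȳ = ΣA·y / ΣA = 111.935 mm.
Transfer each piece to the horizontal axis through the centroid using Ī + A·d² with d = y − 111.935:
  bottom plate: d = -98.9353 mm → contributes +63 989 363 mm⁴
  web plate: d = 49.0647 mm → contributes +45 804 687 mm⁴
  top plate: d = 189.065 mm → contributes +71 507 625 mm⁴
Total I = 181 301 675 mm⁴.
Extreme fibre distance c = 194.065 mm; S = I/c = 934 233 mm³.

S_x ≈ 9.342 × 10⁵ mm³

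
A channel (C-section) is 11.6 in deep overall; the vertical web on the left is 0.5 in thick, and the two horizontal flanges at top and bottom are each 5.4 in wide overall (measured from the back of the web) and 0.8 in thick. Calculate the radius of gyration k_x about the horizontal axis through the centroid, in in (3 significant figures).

Decompose the section into non-overlapping parts with the origin at the bottom-left of its bounding rectangle.
Web: 0.5 × 11.6, A = 5.8 in², y = 5.8 in, Ī = 65.037 in⁴.
Top flange (beyond web): 4.9 × 0.8, A = 3.92 in², y = 11.2 in, Ī = 0.20907 in⁴.
Bottom flange (beyond web): 4.9 × 0.8, A = 3.92 in², y = 0.4 in, Ī = 0.20907 in⁴.
By symmetry the centroid is at mid-height, ȳ = 5.8 in.
Transfer each piece to the horizontal axis through the centroid using Ī + A·d² with d = y − 5.8:
  web: d = 0 in → contributes +65.037 in⁴
  top flange (beyond web): d = 5.4 in → contributes +114.52 in⁴
  bottom flange (beyond web): d = -5.4 in → contributes +114.52 in⁴
Total I = 294.07 in⁴.
Radius of gyration: k = √(I/A) = √(294.07 / 13.64) = 4.6432 in.

k_x ≈ 4.64 in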